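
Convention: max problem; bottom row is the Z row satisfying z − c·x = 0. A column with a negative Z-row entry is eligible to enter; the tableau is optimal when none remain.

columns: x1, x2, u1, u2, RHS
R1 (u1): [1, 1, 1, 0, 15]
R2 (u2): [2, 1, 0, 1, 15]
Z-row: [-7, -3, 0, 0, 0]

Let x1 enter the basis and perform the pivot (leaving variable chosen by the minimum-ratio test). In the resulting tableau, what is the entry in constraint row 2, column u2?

Ratio test on column x1 — row 1: 15/1 = 15; row 2: 15/2 = 15/2. Minimum is 15/2 at row 2 (u2 leaves); pivot element 2.
Divide row 2 by 2; eliminate column x1 from the other rows.
In the new row 2, the u2 entry is the old entry divided by the pivot: 1/2 = 1/2.

1/2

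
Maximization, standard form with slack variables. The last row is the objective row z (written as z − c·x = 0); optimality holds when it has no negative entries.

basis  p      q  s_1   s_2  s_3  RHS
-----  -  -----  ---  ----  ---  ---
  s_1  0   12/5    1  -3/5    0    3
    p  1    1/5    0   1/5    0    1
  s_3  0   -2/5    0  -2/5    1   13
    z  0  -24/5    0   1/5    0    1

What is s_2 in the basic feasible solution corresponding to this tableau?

s_2 is not in the basis, so in the current basic feasible solution s_2 = 0.

0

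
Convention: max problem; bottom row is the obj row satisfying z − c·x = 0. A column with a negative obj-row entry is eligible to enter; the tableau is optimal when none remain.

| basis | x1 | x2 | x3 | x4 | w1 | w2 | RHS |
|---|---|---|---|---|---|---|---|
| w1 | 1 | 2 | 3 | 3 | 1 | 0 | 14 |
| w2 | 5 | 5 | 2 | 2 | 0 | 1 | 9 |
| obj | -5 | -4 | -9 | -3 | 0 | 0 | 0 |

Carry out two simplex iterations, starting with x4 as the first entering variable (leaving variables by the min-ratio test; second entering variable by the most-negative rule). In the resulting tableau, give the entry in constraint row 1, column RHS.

1/2

Ratio test on column x4 — row 1: 14/3 = 14/3; row 2: 9/2 = 9/2. Minimum is 9/2 at row 2 (w2 leaves); pivot element 2.
Divide row 2 by 2; eliminate column x4 from the other rows.
Second iteration: most negative obj-row entry is -6 in column x3, so x3 enters.
Ratio test on column x3 — row 1: entry 0 ≤ 0; row 2: (9/2)/1 = 9/2. Minimum is 9/2 at row 2 (x4 leaves); pivot element 1.
Divide row 2 by 1; eliminate column x3 from the other rows.
After both pivots, the entry at constraint row 1, column RHS is 1/2.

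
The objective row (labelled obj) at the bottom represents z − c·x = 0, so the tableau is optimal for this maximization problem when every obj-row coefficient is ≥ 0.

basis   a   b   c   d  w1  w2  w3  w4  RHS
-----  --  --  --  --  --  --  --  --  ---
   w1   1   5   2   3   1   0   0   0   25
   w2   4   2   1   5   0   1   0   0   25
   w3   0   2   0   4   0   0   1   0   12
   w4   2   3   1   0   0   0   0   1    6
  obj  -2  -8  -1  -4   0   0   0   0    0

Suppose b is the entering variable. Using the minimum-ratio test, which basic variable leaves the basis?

Column b entries and ratios — w1: 25/5 = 5; w2: 25/2 = 25/2; w3: 12/2 = 6; w4: 6/3 = 2.
Smallest ratio is 2 in the row of w4, so w4 leaves.

w4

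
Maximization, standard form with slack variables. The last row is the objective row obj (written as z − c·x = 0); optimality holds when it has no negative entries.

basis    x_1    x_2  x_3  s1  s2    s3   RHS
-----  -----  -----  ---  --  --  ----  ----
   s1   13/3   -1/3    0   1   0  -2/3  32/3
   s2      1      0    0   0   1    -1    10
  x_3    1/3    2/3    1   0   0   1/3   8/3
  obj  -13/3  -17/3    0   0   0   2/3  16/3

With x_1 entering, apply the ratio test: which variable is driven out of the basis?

Column x_1 entries and ratios — s1: (32/3)/(13/3) = 32/13; s2: 10/1 = 10; x_3: (8/3)/(1/3) = 8.
Smallest ratio is 32/13 in the row of s1, so s1 leaves.

s1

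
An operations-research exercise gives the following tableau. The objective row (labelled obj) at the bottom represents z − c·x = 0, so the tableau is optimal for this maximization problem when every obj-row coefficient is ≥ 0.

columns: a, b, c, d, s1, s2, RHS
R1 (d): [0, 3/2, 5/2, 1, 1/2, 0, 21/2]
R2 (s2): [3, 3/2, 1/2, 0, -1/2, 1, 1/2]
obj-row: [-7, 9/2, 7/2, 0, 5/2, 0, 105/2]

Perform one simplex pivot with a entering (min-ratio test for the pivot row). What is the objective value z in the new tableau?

161/3

Ratio test on column a — row 1: entry 0 ≤ 0; row 2: (1/2)/3 = 1/6. Minimum is 1/6 at row 2 (s2 leaves); pivot element 3.
Pivot on row 2; the obj-row RHS becomes 105/2 − (-7)·(1/6) = 161/3.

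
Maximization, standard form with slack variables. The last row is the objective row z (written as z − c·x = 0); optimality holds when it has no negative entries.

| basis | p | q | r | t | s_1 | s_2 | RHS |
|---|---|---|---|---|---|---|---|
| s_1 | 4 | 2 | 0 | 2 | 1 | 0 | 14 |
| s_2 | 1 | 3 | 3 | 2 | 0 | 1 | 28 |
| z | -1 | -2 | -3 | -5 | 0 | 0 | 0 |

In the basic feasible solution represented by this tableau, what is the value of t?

0

t is not in the basis, so in the current basic feasible solution t = 0.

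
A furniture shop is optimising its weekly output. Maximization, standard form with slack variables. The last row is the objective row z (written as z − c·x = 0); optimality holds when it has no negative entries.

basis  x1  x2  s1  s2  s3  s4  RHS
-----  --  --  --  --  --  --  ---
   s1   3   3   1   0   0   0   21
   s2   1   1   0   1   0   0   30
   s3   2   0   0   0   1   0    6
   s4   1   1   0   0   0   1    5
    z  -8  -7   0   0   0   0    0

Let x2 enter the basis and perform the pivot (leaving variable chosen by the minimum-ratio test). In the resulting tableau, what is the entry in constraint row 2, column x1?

0

Ratio test on column x2 — row 1: 21/3 = 7; row 2: 30/1 = 30; row 3: entry 0 ≤ 0; row 4: 5/1 = 5. Minimum is 5 at row 4 (s4 leaves); pivot element 1.
Divide row 4 by 1; eliminate column x2 from the other rows.
Row 2 update in column x1: 1 − 1·1 = 0.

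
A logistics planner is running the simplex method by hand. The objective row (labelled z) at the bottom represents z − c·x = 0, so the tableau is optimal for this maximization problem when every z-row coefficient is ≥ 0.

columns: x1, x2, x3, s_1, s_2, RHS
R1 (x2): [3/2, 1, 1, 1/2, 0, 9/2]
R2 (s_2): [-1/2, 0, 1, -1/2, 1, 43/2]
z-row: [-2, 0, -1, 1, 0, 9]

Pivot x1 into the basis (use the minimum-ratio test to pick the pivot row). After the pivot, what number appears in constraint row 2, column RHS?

Ratio test on column x1 — row 1: (9/2)/(3/2) = 3; row 2: entry -1/2 ≤ 0. Minimum is 3 at row 1 (x2 leaves); pivot element 3/2.
Divide row 1 by 3/2; eliminate column x1 from the other rows.
Row 2 update in column RHS: 43/2 − (-1/2)·3 = 23.

23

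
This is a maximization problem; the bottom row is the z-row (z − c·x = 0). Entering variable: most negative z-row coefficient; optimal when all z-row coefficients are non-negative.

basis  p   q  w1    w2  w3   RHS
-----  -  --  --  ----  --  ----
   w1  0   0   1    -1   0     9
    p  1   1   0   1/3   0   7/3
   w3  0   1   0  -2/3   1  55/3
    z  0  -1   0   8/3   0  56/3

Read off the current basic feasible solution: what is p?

p is basic (row 2); its value is the RHS of that row, 7/3.

7/3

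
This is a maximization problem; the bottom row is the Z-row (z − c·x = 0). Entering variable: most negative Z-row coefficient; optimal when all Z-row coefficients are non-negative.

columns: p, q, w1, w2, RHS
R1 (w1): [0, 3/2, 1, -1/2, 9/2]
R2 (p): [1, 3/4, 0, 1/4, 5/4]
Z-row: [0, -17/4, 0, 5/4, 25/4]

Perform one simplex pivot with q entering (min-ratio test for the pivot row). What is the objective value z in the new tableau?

40/3

Ratio test on column q — row 1: (9/2)/(3/2) = 3; row 2: (5/4)/(3/4) = 5/3. Minimum is 5/3 at row 2 (p leaves); pivot element 3/4.
Pivot on row 2; the Z-row RHS becomes 25/4 − (-17/4)·(5/3) = 40/3.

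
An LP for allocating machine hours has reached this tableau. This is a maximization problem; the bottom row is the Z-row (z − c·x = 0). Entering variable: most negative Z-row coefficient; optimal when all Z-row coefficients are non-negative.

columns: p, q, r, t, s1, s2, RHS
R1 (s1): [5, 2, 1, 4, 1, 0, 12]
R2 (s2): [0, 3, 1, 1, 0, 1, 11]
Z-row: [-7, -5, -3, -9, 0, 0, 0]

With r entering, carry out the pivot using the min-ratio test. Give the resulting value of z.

33

Ratio test on column r — row 1: 12/1 = 12; row 2: 11/1 = 11. Minimum is 11 at row 2 (s2 leaves); pivot element 1.
Pivot on row 2; the Z-row RHS becomes 0 − (-3)·11 = 33.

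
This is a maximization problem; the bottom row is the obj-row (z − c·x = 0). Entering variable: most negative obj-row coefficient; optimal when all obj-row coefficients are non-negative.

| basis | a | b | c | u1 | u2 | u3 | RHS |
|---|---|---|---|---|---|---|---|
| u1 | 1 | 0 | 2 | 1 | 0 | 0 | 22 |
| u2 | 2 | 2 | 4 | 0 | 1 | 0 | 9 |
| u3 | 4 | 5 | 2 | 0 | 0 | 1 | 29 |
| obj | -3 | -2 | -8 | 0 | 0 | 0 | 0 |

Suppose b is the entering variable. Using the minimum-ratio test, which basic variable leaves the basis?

Column b entries and ratios — u1: 0 ≤ 0, skip; u2: 9/2 = 9/2; u3: 29/5 = 29/5.
Smallest ratio is 9/2 in the row of u2, so u2 leaves.

u2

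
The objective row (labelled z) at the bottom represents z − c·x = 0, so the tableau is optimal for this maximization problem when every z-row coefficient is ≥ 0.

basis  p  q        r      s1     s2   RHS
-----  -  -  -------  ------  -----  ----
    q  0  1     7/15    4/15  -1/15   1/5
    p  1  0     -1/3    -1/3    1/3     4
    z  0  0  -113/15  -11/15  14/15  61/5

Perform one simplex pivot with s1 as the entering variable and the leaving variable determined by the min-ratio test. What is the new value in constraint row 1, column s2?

Ratio test on column s1 — row 1: (1/5)/(4/15) = 3/4; row 2: entry -1/3 ≤ 0. Minimum is 3/4 at row 1 (q leaves); pivot element 4/15.
Divide row 1 by 4/15; eliminate column s1 from the other rows.
In the new row 1, the s2 entry is the old entry divided by the pivot: (-1/15)/(4/15) = -1/4.

-1/4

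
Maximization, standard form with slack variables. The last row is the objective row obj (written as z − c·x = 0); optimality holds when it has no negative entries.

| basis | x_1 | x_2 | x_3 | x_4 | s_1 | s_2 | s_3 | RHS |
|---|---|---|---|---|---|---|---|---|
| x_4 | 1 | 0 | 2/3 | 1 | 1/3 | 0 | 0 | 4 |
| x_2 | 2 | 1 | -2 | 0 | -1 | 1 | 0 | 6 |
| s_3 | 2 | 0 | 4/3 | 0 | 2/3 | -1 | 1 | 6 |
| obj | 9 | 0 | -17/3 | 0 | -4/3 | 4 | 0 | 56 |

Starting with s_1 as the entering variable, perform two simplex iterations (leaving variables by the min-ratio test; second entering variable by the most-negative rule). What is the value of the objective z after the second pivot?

Ratio test on column s_1 — row 1: 4/(1/3) = 12; row 2: entry -1 ≤ 0; row 3: 6/(2/3) = 9. Minimum is 9 at row 3 (s_3 leaves); pivot element 2/3.
Pivot on row 3; the obj-row RHS becomes 56 − (-4/3)·9 = 68.
Next entering variable (most negative obj-row entry -3): x_3.
Ratio test on column x_3 — row 1: entry 0 ≤ 0; row 2: entry 0 ≤ 0; row 3: 9/2 = 9/2. Minimum is 9/2 at row 3 (s_1 leaves); pivot element 2.
After the second pivot the obj-row RHS is 68 − (-3)·(9/2) = 163/2.

163/2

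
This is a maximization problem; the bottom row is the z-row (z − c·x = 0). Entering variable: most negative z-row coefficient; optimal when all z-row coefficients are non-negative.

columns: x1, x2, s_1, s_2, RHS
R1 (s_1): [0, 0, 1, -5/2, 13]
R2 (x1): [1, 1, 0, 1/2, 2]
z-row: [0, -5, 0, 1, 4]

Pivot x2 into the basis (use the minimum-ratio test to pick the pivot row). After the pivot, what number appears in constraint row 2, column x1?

1

Ratio test on column x2 — row 1: entry 0 ≤ 0; row 2: 2/1 = 2. Minimum is 2 at row 2 (x1 leaves); pivot element 1.
Divide row 2 by 1; eliminate column x2 from the other rows.
In the new row 2, the x1 entry is the old entry divided by the pivot: 1/1 = 1.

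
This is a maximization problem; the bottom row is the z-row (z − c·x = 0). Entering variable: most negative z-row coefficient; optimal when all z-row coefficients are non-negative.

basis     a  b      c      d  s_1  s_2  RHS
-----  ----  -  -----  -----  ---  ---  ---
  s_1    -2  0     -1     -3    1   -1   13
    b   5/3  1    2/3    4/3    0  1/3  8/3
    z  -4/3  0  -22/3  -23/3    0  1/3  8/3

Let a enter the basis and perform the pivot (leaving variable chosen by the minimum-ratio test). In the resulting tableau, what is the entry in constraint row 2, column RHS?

Ratio test on column a — row 1: entry -2 ≤ 0; row 2: (8/3)/(5/3) = 8/5. Minimum is 8/5 at row 2 (b leaves); pivot element 5/3.
Divide row 2 by 5/3; eliminate column a from the other rows.
In the new row 2, the RHS entry is the old entry divided by the pivot: (8/3)/(5/3) = 8/5.

8/5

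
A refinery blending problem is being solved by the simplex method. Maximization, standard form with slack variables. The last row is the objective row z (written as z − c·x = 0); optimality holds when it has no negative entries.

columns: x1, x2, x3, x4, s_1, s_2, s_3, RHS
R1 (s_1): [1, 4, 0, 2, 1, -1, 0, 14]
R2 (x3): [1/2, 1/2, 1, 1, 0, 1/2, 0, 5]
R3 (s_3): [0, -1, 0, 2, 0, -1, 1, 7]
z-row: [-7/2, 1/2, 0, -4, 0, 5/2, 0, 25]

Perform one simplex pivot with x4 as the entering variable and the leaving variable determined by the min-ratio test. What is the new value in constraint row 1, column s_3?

-1

Ratio test on column x4 — row 1: 14/2 = 7; row 2: 5/1 = 5; row 3: 7/2 = 7/2. Minimum is 7/2 at row 3 (s_3 leaves); pivot element 2.
Divide row 3 by 2; eliminate column x4 from the other rows.
Row 1 update in column s_3: 0 − 2·(1/2) = -1.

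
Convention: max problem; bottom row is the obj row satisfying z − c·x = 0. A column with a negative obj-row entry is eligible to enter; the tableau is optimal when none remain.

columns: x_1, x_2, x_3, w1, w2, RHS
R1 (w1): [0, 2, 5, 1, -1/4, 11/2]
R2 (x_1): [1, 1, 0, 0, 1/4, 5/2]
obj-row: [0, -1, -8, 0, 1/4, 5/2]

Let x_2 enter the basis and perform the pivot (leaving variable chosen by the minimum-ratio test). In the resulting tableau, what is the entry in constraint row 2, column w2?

1/4

Ratio test on column x_2 — row 1: (11/2)/2 = 11/4; row 2: (5/2)/1 = 5/2. Minimum is 5/2 at row 2 (x_1 leaves); pivot element 1.
Divide row 2 by 1; eliminate column x_2 from the other rows.
In the new row 2, the w2 entry is the old entry divided by the pivot: (1/4)/1 = 1/4.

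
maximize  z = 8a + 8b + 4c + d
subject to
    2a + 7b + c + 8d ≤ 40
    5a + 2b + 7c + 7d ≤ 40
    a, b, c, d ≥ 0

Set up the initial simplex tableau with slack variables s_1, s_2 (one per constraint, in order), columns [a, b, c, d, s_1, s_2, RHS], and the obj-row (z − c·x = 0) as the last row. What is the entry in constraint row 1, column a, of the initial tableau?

Constraint 1 has coefficient 2 on a.

2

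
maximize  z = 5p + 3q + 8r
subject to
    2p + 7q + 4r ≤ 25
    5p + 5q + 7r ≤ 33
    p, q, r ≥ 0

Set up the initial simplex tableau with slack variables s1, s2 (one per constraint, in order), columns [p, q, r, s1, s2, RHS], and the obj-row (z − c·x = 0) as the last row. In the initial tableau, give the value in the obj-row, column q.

-3

The obj-row carries the negated objective coefficients: the q entry is -3.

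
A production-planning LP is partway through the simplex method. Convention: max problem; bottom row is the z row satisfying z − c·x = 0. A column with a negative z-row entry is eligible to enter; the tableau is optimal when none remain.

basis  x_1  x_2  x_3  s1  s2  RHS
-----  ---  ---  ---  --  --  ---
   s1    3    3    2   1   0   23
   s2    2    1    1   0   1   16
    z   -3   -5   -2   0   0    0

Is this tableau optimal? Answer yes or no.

no

The z-row has a negative entry -5 in column x_2, so it is not optimal.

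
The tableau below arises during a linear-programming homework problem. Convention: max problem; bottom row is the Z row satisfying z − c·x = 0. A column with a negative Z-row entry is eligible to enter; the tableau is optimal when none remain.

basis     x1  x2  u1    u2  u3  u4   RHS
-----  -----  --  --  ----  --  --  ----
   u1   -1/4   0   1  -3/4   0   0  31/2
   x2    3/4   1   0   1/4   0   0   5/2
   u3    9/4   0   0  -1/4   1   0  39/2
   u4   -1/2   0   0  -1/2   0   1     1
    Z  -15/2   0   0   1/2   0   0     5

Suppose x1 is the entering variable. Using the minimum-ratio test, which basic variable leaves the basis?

Column x1 entries and ratios — u1: -1/4 ≤ 0, skip; x2: (5/2)/(3/4) = 10/3; u3: (39/2)/(9/4) = 26/3; u4: -1/2 ≤ 0, skip.
Smallest ratio is 10/3 in the row of x2, so x2 leaves.

x2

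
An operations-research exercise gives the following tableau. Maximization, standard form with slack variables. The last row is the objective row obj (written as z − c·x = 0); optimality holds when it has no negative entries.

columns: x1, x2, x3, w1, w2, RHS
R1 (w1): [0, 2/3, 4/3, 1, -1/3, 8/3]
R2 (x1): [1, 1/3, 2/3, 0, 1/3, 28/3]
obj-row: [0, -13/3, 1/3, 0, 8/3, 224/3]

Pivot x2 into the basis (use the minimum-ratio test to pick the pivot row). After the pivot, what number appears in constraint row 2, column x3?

0

Ratio test on column x2 — row 1: (8/3)/(2/3) = 4; row 2: (28/3)/(1/3) = 28. Minimum is 4 at row 1 (w1 leaves); pivot element 2/3.
Divide row 1 by 2/3; eliminate column x2 from the other rows.
Row 2 update in column x3: 2/3 − (1/3)·2 = 0.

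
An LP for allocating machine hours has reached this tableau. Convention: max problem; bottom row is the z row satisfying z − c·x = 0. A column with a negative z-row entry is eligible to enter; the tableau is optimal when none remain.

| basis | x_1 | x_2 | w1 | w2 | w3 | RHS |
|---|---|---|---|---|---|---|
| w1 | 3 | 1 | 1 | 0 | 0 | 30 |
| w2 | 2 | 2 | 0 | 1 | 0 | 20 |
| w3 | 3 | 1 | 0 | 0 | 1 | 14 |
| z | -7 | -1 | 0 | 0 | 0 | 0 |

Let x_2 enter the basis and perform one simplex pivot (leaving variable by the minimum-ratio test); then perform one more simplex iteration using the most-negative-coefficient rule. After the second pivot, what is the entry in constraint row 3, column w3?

Ratio test on column x_2 — row 1: 30/1 = 30; row 2: 20/2 = 10; row 3: 14/1 = 14. Minimum is 10 at row 2 (w2 leaves); pivot element 2.
Divide row 2 by 2; eliminate column x_2 from the other rows.
Second iteration: most negative z-row entry is -6 in column x_1, so x_1 enters.
Ratio test on column x_1 — row 1: 20/2 = 10; row 2: 10/1 = 10; row 3: 4/2 = 2. Minimum is 2 at row 3 (w3 leaves); pivot element 2.
Divide row 3 by 2; eliminate column x_1 from the other rows.
After both pivots, the entry at constraint row 3, column w3 is 1/2.

1/2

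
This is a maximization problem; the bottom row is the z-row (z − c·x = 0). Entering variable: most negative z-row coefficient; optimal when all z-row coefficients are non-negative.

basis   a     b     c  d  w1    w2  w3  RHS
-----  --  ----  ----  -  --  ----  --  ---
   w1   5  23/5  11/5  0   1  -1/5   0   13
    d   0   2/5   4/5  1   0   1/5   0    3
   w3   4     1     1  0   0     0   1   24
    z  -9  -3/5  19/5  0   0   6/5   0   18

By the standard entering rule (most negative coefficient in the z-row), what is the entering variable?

a

Negative z-row entries: a: -9, b: -3/5.
The most negative is -9 in column a, so a enters.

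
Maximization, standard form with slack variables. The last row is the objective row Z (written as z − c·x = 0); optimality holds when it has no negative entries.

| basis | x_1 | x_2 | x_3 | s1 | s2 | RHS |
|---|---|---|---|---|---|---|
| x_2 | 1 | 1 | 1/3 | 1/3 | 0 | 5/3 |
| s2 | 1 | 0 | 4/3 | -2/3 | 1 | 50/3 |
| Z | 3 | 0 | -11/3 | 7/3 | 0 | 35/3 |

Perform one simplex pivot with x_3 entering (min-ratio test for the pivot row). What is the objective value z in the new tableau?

30

Ratio test on column x_3 — row 1: (5/3)/(1/3) = 5; row 2: (50/3)/(4/3) = 25/2. Minimum is 5 at row 1 (x_2 leaves); pivot element 1/3.
Pivot on row 1; the Z-row RHS becomes 35/3 − (-11/3)·5 = 30.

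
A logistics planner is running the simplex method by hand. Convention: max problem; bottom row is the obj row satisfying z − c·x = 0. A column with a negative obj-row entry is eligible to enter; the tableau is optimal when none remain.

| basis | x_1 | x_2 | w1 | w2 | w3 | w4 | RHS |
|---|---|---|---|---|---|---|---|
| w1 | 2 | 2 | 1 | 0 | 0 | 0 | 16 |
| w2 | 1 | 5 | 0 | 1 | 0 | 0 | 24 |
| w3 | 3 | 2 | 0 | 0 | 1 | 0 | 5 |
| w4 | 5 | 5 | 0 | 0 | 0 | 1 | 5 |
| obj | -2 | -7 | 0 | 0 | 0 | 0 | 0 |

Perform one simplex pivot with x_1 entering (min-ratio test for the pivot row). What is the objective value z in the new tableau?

2

Ratio test on column x_1 — row 1: 16/2 = 8; row 2: 24/1 = 24; row 3: 5/3 = 5/3; row 4: 5/5 = 1. Minimum is 1 at row 4 (w4 leaves); pivot element 5.
Pivot on row 4; the obj-row RHS becomes 0 − (-2)·1 = 2.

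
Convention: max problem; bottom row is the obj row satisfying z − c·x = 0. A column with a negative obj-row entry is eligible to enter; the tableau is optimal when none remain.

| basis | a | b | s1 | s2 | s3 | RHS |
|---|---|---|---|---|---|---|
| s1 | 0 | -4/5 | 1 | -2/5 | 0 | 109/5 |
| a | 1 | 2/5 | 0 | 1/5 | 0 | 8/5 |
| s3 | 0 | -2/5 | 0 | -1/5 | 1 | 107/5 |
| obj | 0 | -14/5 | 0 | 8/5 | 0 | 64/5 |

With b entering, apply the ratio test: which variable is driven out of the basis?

a

Column b entries and ratios — s1: -4/5 ≤ 0, skip; a: (8/5)/(2/5) = 4; s3: -2/5 ≤ 0, skip.
Smallest ratio is 4 in the row of a, so a leaves.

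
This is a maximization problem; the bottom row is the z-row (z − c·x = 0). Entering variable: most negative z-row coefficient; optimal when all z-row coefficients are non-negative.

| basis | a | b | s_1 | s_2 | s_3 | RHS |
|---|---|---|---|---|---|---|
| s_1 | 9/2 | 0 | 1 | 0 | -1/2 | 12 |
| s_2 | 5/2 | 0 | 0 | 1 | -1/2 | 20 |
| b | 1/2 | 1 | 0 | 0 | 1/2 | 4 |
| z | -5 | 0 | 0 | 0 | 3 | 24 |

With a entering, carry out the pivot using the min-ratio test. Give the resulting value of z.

Ratio test on column a — row 1: 12/(9/2) = 8/3; row 2: 20/(5/2) = 8; row 3: 4/(1/2) = 8. Minimum is 8/3 at row 1 (s_1 leaves); pivot element 9/2.
Pivot on row 1; the z-row RHS becomes 24 − (-5)·(8/3) = 112/3.

112/3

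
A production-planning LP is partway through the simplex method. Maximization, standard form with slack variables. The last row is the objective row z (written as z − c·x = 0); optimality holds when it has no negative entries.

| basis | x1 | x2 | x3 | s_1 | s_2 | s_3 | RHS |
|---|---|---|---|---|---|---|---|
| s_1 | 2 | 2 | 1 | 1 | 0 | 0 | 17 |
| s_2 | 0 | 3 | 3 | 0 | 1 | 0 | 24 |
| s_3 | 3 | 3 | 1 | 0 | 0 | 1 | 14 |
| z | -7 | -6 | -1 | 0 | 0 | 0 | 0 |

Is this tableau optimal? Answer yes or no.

The z-row has a negative entry -7 in column x1, so it is not optimal.

no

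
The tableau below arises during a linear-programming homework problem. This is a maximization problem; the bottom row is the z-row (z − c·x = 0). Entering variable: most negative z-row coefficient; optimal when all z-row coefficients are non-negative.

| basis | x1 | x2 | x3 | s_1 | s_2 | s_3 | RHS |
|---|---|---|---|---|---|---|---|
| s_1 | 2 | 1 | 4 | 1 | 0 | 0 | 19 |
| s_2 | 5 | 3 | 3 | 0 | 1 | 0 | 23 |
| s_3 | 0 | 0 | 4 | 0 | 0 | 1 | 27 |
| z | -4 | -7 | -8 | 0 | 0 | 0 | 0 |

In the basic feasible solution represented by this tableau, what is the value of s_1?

s_1 is basic (row 1); its value is the RHS of that row, 19.

19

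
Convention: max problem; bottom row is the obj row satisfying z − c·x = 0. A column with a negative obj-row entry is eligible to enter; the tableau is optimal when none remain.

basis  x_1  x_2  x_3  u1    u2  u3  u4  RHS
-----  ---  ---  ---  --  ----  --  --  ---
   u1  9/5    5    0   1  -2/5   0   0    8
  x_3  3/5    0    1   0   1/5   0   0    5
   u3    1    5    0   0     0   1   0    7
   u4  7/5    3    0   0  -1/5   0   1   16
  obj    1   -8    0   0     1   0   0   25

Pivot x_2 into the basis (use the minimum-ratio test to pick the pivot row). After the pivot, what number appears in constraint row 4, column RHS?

Ratio test on column x_2 — row 1: 8/5 = 8/5; row 2: entry 0 ≤ 0; row 3: 7/5 = 7/5; row 4: 16/3 = 16/3. Minimum is 7/5 at row 3 (u3 leaves); pivot element 5.
Divide row 3 by 5; eliminate column x_2 from the other rows.
Row 4 update in column RHS: 16 − 3·(7/5) = 59/5.

59/5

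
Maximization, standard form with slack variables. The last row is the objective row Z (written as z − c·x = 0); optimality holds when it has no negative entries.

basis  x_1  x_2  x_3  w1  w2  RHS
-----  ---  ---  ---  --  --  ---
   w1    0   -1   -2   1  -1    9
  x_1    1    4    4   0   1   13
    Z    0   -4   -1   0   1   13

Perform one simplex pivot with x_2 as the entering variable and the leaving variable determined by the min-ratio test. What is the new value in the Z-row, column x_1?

1

Ratio test on column x_2 — row 1: entry -1 ≤ 0; row 2: 13/4 = 13/4. Minimum is 13/4 at row 2 (x_1 leaves); pivot element 4.
Divide row 2 by 4; eliminate column x_2 from the other rows.
Z-row update in column x_1: 0 − (-4)·(1/4) = 1.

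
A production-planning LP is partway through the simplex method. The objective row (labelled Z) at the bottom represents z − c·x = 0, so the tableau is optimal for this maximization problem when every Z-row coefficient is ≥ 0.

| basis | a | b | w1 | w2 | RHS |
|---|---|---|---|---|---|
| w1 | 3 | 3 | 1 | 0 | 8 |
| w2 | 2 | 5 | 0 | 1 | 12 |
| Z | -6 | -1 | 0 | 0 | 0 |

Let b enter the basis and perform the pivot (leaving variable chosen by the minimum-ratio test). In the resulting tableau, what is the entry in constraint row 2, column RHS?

12/5

Ratio test on column b — row 1: 8/3 = 8/3; row 2: 12/5 = 12/5. Minimum is 12/5 at row 2 (w2 leaves); pivot element 5.
Divide row 2 by 5; eliminate column b from the other rows.
In the new row 2, the RHS entry is the old entry divided by the pivot: 12/5 = 12/5.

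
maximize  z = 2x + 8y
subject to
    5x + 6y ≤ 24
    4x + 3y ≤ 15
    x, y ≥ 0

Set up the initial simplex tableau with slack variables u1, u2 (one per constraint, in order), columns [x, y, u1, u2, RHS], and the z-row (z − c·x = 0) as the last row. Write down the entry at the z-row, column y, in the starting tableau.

The z-row carries the negated objective coefficients: the y entry is -8.

-8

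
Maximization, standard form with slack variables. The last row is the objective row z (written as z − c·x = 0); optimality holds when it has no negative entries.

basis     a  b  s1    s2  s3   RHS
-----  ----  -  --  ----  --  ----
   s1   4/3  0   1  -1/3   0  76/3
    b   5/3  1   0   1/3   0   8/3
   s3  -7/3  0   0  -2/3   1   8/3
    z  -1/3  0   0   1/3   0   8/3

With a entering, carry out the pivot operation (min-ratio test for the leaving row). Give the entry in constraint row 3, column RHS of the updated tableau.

Ratio test on column a — row 1: (76/3)/(4/3) = 19; row 2: (8/3)/(5/3) = 8/5; row 3: entry -7/3 ≤ 0. Minimum is 8/5 at row 2 (b leaves); pivot element 5/3.
Divide row 2 by 5/3; eliminate column a from the other rows.
Row 3 update in column RHS: 8/3 − (-7/3)·(8/5) = 32/5.

32/5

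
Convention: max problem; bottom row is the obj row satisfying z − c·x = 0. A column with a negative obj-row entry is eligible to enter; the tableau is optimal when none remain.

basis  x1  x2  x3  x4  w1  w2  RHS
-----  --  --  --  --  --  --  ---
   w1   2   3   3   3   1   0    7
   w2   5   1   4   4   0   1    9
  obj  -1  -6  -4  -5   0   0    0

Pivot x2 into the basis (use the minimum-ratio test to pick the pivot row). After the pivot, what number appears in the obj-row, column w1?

2

Ratio test on column x2 — row 1: 7/3 = 7/3; row 2: 9/1 = 9. Minimum is 7/3 at row 1 (w1 leaves); pivot element 3.
Divide row 1 by 3; eliminate column x2 from the other rows.
obj-row update in column w1: 0 − (-6)·(1/3) = 2.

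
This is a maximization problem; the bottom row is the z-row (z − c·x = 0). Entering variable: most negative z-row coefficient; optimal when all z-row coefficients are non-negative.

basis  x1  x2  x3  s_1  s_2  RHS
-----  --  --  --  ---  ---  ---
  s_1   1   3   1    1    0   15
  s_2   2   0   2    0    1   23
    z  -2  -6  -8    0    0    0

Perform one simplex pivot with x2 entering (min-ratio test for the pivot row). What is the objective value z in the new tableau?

30

Ratio test on column x2 — row 1: 15/3 = 5; row 2: entry 0 ≤ 0. Minimum is 5 at row 1 (s_1 leaves); pivot element 3.
Pivot on row 1; the z-row RHS becomes 0 − (-6)·5 = 30.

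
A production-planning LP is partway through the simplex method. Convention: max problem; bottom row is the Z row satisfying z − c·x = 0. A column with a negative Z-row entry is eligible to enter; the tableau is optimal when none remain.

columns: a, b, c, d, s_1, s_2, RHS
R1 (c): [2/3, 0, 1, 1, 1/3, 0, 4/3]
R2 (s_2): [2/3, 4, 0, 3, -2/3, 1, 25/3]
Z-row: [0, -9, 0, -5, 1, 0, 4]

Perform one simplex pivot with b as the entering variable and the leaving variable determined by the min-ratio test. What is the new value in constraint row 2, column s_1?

-1/6

Ratio test on column b — row 1: entry 0 ≤ 0; row 2: (25/3)/4 = 25/12. Minimum is 25/12 at row 2 (s_2 leaves); pivot element 4.
Divide row 2 by 4; eliminate column b from the other rows.
In the new row 2, the s_1 entry is the old entry divided by the pivot: (-2/3)/4 = -1/6.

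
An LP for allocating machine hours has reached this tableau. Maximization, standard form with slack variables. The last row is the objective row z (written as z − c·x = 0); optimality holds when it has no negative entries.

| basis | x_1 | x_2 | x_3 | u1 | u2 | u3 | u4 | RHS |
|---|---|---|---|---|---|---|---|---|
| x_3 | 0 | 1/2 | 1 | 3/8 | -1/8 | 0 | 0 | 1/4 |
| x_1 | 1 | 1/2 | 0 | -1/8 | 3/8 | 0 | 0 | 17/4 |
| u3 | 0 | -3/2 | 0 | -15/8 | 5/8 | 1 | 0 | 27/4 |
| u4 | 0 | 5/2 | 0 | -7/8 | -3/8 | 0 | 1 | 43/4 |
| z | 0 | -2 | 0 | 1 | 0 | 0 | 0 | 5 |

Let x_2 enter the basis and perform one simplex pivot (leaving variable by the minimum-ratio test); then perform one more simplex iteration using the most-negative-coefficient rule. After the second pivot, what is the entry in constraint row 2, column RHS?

Ratio test on column x_2 — row 1: (1/4)/(1/2) = 1/2; row 2: (17/4)/(1/2) = 17/2; row 3: entry -3/2 ≤ 0; row 4: (43/4)/(5/2) = 43/10. Minimum is 1/2 at row 1 (x_3 leaves); pivot element 1/2.
Divide row 1 by 1/2; eliminate column x_2 from the other rows.
Second iteration: most negative z-row entry is -1/2 in column u2, so u2 enters.
Ratio test on column u2 — row 1: entry -1/4 ≤ 0; row 2: 4/(1/2) = 8; row 3: (15/2)/(1/4) = 30; row 4: (19/2)/(1/4) = 38. Minimum is 8 at row 2 (x_1 leaves); pivot element 1/2.
Divide row 2 by 1/2; eliminate column u2 from the other rows.
After both pivots, the entry at constraint row 2, column RHS is 8.

8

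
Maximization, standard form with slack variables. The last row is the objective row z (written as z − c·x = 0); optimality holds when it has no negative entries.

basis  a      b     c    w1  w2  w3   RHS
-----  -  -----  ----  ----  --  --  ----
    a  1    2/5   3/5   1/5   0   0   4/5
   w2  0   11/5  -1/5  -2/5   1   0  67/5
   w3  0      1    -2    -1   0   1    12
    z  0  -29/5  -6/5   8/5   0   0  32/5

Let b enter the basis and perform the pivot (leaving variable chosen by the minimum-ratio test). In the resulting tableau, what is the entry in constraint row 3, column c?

Ratio test on column b — row 1: (4/5)/(2/5) = 2; row 2: (67/5)/(11/5) = 67/11; row 3: 12/1 = 12. Minimum is 2 at row 1 (a leaves); pivot element 2/5.
Divide row 1 by 2/5; eliminate column b from the other rows.
Row 3 update in column c: -2 − 1·(3/2) = -7/2.

-7/2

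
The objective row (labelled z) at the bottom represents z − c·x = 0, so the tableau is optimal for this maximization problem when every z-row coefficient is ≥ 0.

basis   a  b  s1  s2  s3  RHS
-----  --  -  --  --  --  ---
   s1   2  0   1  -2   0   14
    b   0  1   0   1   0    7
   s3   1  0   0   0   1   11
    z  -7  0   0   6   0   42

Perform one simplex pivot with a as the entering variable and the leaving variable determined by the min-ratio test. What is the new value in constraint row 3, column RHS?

4

Ratio test on column a — row 1: 14/2 = 7; row 2: entry 0 ≤ 0; row 3: 11/1 = 11. Minimum is 7 at row 1 (s1 leaves); pivot element 2.
Divide row 1 by 2; eliminate column a from the other rows.
Row 3 update in column RHS: 11 − 1·7 = 4.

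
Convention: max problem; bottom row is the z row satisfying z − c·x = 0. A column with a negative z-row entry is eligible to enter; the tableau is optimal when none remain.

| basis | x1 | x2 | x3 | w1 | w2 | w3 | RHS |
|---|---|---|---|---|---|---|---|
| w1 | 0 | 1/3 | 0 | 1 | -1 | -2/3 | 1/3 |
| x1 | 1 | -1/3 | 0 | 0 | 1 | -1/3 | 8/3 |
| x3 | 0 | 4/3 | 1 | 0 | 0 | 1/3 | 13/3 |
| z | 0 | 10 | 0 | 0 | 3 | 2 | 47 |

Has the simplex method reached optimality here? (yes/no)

Every z-row coefficient is ≥ 0, so the tableau is optimal.

yes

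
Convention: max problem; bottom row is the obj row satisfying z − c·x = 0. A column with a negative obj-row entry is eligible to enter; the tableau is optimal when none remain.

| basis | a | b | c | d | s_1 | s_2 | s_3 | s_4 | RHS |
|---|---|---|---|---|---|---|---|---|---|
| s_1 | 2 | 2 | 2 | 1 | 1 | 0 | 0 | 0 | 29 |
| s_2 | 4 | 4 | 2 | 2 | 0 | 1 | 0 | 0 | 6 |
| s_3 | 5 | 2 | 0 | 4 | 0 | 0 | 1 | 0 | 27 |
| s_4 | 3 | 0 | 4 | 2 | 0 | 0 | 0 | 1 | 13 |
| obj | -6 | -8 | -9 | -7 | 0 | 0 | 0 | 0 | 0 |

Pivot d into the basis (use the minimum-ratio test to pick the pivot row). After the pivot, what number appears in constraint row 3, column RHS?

Ratio test on column d — row 1: 29/1 = 29; row 2: 6/2 = 3; row 3: 27/4 = 27/4; row 4: 13/2 = 13/2. Minimum is 3 at row 2 (s_2 leaves); pivot element 2.
Divide row 2 by 2; eliminate column d from the other rows.
Row 3 update in column RHS: 27 − 4·3 = 15.

15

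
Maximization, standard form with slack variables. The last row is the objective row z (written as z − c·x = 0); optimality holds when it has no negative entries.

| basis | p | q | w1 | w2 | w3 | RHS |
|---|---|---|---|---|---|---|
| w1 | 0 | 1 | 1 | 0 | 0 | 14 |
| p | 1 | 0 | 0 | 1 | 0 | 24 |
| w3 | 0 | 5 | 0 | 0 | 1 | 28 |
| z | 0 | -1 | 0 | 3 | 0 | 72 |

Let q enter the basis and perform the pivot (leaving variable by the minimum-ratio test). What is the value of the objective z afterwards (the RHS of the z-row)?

Ratio test on column q — row 1: 14/1 = 14; row 2: entry 0 ≤ 0; row 3: 28/5 = 28/5. Minimum is 28/5 at row 3 (w3 leaves); pivot element 5.
Pivot on row 3; the z-row RHS becomes 72 − (-1)·(28/5) = 388/5.

388/5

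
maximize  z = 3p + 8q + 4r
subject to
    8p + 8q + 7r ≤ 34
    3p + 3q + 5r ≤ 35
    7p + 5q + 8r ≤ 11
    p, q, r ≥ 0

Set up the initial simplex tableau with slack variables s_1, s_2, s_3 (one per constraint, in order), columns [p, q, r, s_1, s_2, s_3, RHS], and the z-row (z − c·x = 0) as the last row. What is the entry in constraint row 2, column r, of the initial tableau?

5

Constraint 2 has coefficient 5 on r.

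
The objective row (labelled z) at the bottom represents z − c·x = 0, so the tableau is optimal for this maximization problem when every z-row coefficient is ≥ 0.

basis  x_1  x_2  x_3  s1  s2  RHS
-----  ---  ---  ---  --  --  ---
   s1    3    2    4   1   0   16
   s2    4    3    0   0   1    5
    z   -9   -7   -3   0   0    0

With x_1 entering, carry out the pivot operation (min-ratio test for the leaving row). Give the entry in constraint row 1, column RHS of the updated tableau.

Ratio test on column x_1 — row 1: 16/3 = 16/3; row 2: 5/4 = 5/4. Minimum is 5/4 at row 2 (s2 leaves); pivot element 4.
Divide row 2 by 4; eliminate column x_1 from the other rows.
Row 1 update in column RHS: 16 − 3·(5/4) = 49/4.

49/4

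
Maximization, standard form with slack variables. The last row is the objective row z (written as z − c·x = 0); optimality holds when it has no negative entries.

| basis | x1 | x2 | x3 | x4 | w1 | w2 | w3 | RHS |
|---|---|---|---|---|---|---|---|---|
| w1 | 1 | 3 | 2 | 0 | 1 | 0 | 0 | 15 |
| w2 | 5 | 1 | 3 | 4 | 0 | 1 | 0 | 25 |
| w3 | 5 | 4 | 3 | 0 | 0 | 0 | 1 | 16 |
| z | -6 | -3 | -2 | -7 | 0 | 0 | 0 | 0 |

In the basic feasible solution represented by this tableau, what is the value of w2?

25

w2 is basic (row 2); its value is the RHS of that row, 25.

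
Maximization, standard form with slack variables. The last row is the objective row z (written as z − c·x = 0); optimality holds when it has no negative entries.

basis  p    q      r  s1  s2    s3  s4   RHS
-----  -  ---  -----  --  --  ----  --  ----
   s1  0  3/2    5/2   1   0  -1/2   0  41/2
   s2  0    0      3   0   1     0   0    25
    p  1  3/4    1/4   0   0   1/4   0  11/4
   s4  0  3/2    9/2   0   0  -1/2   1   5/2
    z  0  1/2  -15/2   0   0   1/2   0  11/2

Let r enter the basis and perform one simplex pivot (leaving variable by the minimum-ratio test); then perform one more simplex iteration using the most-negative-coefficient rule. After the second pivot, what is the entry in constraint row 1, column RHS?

106/5

Ratio test on column r — row 1: (41/2)/(5/2) = 41/5; row 2: 25/3 = 25/3; row 3: (11/4)/(1/4) = 11; row 4: (5/2)/(9/2) = 5/9. Minimum is 5/9 at row 4 (s4 leaves); pivot element 9/2.
Divide row 4 by 9/2; eliminate column r from the other rows.
Second iteration: most negative z-row entry is -1/3 in column s3, so s3 enters.
Ratio test on column s3 — row 1: entry -2/9 ≤ 0; row 2: (70/3)/(1/3) = 70; row 3: (47/18)/(5/18) = 47/5; row 4: entry -1/9 ≤ 0. Minimum is 47/5 at row 3 (p leaves); pivot element 5/18.
Divide row 3 by 5/18; eliminate column s3 from the other rows.
After both pivots, the entry at constraint row 1, column RHS is 106/5.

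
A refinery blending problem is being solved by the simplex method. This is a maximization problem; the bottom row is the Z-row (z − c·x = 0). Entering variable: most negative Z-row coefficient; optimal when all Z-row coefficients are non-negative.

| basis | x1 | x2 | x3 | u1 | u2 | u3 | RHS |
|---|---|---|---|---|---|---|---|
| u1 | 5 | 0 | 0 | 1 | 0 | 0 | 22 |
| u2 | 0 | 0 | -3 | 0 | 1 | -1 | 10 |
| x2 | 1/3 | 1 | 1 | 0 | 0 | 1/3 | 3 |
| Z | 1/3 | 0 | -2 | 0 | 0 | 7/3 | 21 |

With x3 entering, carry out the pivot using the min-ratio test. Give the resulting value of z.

27

Ratio test on column x3 — row 1: entry 0 ≤ 0; row 2: entry -3 ≤ 0; row 3: 3/1 = 3. Minimum is 3 at row 3 (x2 leaves); pivot element 1.
Pivot on row 3; the Z-row RHS becomes 21 − (-2)·3 = 27.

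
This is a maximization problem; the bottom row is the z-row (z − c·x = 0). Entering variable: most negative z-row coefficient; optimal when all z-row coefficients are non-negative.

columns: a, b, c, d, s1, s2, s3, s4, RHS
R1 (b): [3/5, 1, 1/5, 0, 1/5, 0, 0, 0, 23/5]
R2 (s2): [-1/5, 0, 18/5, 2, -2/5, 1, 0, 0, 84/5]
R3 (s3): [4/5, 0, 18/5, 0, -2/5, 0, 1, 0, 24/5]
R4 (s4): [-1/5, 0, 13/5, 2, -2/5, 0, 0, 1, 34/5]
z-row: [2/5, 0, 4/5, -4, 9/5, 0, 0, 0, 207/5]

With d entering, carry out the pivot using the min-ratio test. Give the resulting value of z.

55

Ratio test on column d — row 1: entry 0 ≤ 0; row 2: (84/5)/2 = 42/5; row 3: entry 0 ≤ 0; row 4: (34/5)/2 = 17/5. Minimum is 17/5 at row 4 (s4 leaves); pivot element 2.
Pivot on row 4; the z-row RHS becomes 207/5 − (-4)·(17/5) = 55.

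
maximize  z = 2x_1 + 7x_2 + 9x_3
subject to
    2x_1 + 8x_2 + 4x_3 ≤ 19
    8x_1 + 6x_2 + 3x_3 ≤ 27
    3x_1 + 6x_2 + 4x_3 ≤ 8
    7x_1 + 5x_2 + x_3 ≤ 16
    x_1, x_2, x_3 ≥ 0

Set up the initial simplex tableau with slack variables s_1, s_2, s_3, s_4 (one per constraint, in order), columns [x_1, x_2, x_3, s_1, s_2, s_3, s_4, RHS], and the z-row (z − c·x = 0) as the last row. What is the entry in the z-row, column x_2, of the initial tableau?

-7

The z-row carries the negated objective coefficients: the x_2 entry is -7.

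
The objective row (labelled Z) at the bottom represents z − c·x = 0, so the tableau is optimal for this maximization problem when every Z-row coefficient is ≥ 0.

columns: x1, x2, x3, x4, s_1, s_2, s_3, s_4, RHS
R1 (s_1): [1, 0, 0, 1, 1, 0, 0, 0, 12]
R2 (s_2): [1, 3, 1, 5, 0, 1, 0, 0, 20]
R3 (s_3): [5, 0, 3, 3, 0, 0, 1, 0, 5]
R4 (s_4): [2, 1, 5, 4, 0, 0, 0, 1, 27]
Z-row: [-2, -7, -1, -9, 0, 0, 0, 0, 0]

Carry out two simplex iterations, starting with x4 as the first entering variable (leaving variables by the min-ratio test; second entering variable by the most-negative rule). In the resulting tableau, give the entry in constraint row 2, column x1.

Ratio test on column x4 — row 1: 12/1 = 12; row 2: 20/5 = 4; row 3: 5/3 = 5/3; row 4: 27/4 = 27/4. Minimum is 5/3 at row 3 (s_3 leaves); pivot element 3.
Divide row 3 by 3; eliminate column x4 from the other rows.
Second iteration: most negative Z-row entry is -7 in column x2, so x2 enters.
Ratio test on column x2 — row 1: entry 0 ≤ 0; row 2: (35/3)/3 = 35/9; row 3: entry 0 ≤ 0; row 4: (61/3)/1 = 61/3. Minimum is 35/9 at row 2 (s_2 leaves); pivot element 3.
Divide row 2 by 3; eliminate column x2 from the other rows.
After both pivots, the entry at constraint row 2, column x1 is -22/9.

-22/9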